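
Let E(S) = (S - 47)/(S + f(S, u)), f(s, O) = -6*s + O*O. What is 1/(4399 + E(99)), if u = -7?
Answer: 223/980951 ≈ 0.00022733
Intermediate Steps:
f(s, O) = O**2 - 6*s (f(s, O) = -6*s + O**2 = O**2 - 6*s)
E(S) = (-47 + S)/(49 - 5*S) (E(S) = (S - 47)/(S + ((-7)**2 - 6*S)) = (-47 + S)/(S + (49 - 6*S)) = (-47 + S)/(49 - 5*S))
1/(4399 + E(99)) = 1/(4399 + (47 - 1*99)/(-49 + 5*99)) = 1/(4399 + (47 - 99)/(-49 + 495)) = 1/(4399 - 52/446) = 1/(4399 + (1/446)*(-52)) = 1/(4399 - 26/223) = 1/(980951/223) = 223/980951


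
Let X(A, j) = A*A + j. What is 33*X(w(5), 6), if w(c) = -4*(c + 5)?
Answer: 52998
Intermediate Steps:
w(c) = -20 - 4*c (w(c) = -4*(5 + c) = -20 - 4*c)
X(A, j) = j + A**2 (X(A, j) = A**2 + j = j + A**2)
33*X(w(5), 6) = 33*(6 + (-20 - 4*5)**2) = 33*(6 + (-20 - 20)**2) = 33*(6 + (-40)**2) = 33*(6 + 1600) = 33*1606 = 52998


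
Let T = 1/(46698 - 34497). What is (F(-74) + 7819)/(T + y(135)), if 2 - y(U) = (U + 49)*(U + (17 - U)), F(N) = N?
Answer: -18899349/7628065 ≈ -2.4776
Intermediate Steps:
y(U) = -831 - 17*U (y(U) = 2 - (U + 49)*(U + (17 - U)) = 2 - (49 + U)*17 = 2 - (833 + 17*U) = 2 + (-833 - 17*U) = -831 - 17*U)
T = 1/12201 ≈ 8.1960e-5
(F(-74) + 7819)/(T + y(135)) = (-74 + 7819)/(1/12201 + (-831 - 17*135)) = 7745/(1/12201 + (-831 - 2295)) = 7745/(1/12201 - 3126) = 7745/(-38140325/12201) = 7745*(-12201/38140325) = -18899349/7628065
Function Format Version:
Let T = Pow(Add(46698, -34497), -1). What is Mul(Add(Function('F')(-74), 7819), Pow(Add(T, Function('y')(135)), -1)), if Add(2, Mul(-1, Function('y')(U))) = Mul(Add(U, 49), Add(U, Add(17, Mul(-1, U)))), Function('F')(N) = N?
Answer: Rational(-18899349, 7628065) ≈ -2.4776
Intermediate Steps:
Function('y')(U) = Add(-831, Mul(-17, U)) (Function('y')(U) = Add(2, Mul(-1, Mul(Add(U, 49), Add(U, Add(17, Mul(-1, U)))))) = Add(2, Mul(-1, Mul(Add(49, U), 17))) = Add(2, Mul(-1, Add(833, Mul(17, U)))) = Add(2, Add(-833, Mul(-17, U))) = Add(-831, Mul(-17, U)))
T = Rational(1, 12201) (T = Pow(12201, -1) = Rational(1, 12201) ≈ 8.1960e-5)
Mul(Add(Function('F')(-74), 7819), Pow(Add(T, Function('y')(135)), -1)) = Mul(Add(-74, 7819), Pow(Add(Rational(1, 12201), Add(-831, Mul(-17, 135))), -1)) = Mul(7745, Pow(Add(Rational(1, 12201), Add(-831, -2295)), -1)) = Mul(7745, Pow(Add(Rational(1, 12201), -3126), -1)) = Mul(7745, Pow(Rational(-38140325, 12201), -1)) = Mul(7745, Rational(-12201, 38140325)) = Rational(-18899349, 7628065)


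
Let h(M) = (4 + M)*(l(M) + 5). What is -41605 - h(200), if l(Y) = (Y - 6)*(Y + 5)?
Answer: -8155705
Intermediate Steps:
l(Y) = (-6 + Y)*(5 + Y)
h(M) = (4 + M)*(-25 + M**2 - M) (h(M) = (4 + M)*((-30 + M**2 - M) + 5) = (4 + M)*(-25 + M**2 - M))
-41605 - h(200) = -41605 - (-100 + 200**3 - 29*200 + 3*200**2) = -41605 - (-100 + 8000000 - 5800 + 3*40000) = -41605 - (-100 + 8000000 - 5800 + 120000) = -41605 - 1*8114100 = -41605 - 8114100 = -8155705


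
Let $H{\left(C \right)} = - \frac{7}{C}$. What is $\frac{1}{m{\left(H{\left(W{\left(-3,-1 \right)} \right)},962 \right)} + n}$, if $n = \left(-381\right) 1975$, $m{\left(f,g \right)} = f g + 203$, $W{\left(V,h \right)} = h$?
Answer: $- \frac{1}{745538} \approx -1.3413 \cdot 10^{-6}$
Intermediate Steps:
$m{\left(f,g \right)} = 203 + f g$
$n = -752475$
$\frac{1}{m{\left(H{\left(W{\left(-3,-1 \right)} \right)},962 \right)} + n} = \frac{1}{\left(203 + - \frac{7}{-1} \cdot 962\right) - 752475} = \frac{1}{\left(203 + \left(-7\right) \left(-1\right) 962\right) - 752475} = \frac{1}{\left(203 + 7 \cdot 962\right) - 752475} = \frac{1}{\left(203 + 6734\right) - 752475} = \frac{1}{6937 - 752475} = \frac{1}{-745538} = - \frac{1}{745538}$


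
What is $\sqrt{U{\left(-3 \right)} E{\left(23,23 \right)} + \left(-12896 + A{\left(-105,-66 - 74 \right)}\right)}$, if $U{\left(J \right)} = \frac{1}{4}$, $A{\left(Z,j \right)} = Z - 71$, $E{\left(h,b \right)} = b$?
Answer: $\frac{i \sqrt{52265}}{2} \approx 114.31 i$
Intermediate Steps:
$A{\left(Z,j \right)} = -71 + Z$
$U{\left(J \right)} = \frac{1}{4}$
$\sqrt{U{\left(-3 \right)} E{\left(23,23 \right)} + \left(-12896 + A{\left(-105,-66 - 74 \right)}\right)} = \sqrt{\frac{1}{4} \cdot 23 - 13072} = \sqrt{\frac{23}{4} - 13072} = \sqrt{- \frac{52265}{4}} = \frac{i \sqrt{52265}}{2}$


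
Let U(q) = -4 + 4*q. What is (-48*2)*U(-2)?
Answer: 1152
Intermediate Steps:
(-48*2)*U(-2) = (-48*2)*(-4 + 4*(-2)) = (-16*6)*(-4 - 8) = -96*(-12) = 1152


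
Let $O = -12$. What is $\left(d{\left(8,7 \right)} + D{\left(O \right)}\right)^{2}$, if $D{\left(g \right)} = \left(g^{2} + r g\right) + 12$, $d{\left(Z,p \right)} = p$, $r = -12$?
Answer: $94249$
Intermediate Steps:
$D{\left(g \right)} = 12 + g^{2} - 12 g$ ($D{\left(g \right)} = \left(g^{2} - 12 g\right) + 12 = 12 + g^{2} - 12 g$)
$\left(d{\left(8,7 \right)} + D{\left(O \right)}\right)^{2} = \left(7 + \left(12 + \left(-12\right)^{2} - -144\right)\right)^{2} = \left(7 + \left(12 + 144 + 144\right)\right)^{2} = \left(7 + 300\right)^{2} = 307^{2} = 94249$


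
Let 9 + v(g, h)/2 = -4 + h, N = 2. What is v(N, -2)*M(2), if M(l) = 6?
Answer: -180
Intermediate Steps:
v(g, h) = -26 + 2*h (v(g, h) = -18 + 2*(-4 + h) = -18 + (-8 + 2*h) = -26 + 2*h)
v(N, -2)*M(2) = (-26 + 2*(-2))*6 = (-26 - 4)*6 = -30*6 = -180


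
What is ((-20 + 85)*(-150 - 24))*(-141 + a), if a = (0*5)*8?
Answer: 1594710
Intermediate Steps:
a = 0 (a = 0*8 = 0)
((-20 + 85)*(-150 - 24))*(-141 + a) = ((-20 + 85)*(-150 - 24))*(-141 + 0) = (65*(-174))*(-141) = -11310*(-141) = 1594710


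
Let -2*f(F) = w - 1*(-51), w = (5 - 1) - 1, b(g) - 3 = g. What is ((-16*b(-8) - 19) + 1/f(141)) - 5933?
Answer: -158545/27 ≈ -5872.0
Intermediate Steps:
b(g) = 3 + g
w = 3 (w = 4 - 1 = 3)
f(F) = -27 (f(F) = -(3 - 1*(-51))/2 = -(3 + 51)/2 = -½*54 = -27)
((-16*b(-8) - 19) + 1/f(141)) - 5933 = ((-16*(3 - 8) - 19) + 1/(-27)) - 5933 = ((-16*(-5) - 19) - 1/27) - 5933 = ((80 - 19) - 1/27) - 5933 = (61 - 1/27) - 5933 = 1646/27 - 5933 = -158545/27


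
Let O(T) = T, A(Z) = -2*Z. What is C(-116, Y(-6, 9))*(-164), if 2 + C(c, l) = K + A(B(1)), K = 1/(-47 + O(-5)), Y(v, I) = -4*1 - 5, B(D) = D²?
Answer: 8569/13 ≈ 659.15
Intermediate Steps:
Y(v, I) = -9 (Y(v, I) = -4 - 5 = -9)
K = -1/52 (K = 1/(-47 - 5) = 1/(-52) = -1/52 ≈ -0.019231)
C(c, l) = -209/52 (C(c, l) = -2 + (-1/52 - 2*1²) = -2 + (-1/52 - 2*1) = -2 + (-1/52 - 2) = -2 - 105/52 = -209/52)
C(-116, Y(-6, 9))*(-164) = -209/52*(-164) = 8569/13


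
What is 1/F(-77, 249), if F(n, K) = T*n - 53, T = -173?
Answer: 1/13268 ≈ 7.5369e-5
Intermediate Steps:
F(n, K) = -53 - 173*n (F(n, K) = -173*n - 53 = -53 - 173*n)
1/F(-77, 249) = 1/(-53 - 173*(-77)) = 1/(-53 + 13321) = 1/13268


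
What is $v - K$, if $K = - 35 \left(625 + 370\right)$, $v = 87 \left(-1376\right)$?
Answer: $-84887$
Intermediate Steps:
$v = -119712$
$K = -34825$ ($K = \left(-35\right) 995 = -34825$)
$v - K = -119712 - -34825 = -119712 + 34825 = -84887$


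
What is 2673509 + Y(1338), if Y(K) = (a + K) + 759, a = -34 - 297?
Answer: 2675275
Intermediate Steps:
a = -331
Y(K) = 428 + K (Y(K) = (-331 + K) + 759 = 428 + K)
2673509 + Y(1338) = 2673509 + (428 + 1338) = 2673509 + 1766 = 2675275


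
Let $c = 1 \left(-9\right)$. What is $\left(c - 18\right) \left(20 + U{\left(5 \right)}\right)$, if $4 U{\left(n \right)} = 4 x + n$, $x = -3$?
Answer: $- \frac{1971}{4} \approx -492.75$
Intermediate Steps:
$c = -9$
$U{\left(n \right)} = -3 + \frac{n}{4}$ ($U{\left(n \right)} = \frac{4 \left(-3\right) + n}{4} = \frac{-12 + n}{4} = -3 + \frac{n}{4}$)
$\left(c - 18\right) \left(20 + U{\left(5 \right)}\right) = \left(-9 - 18\right) \left(20 + \left(-3 + \frac{1}{4} \cdot 5\right)\right) = - 27 \left(20 + \left(-3 + \frac{5}{4}\right)\right) = - 27 \left(20 - \frac{7}{4}\right) = \left(-27\right) \frac{73}{4} = - \frac{1971}{4}$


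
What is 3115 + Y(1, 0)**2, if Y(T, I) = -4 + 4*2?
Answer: 3131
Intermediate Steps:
Y(T, I) = 4 (Y(T, I) = -4 + 8 = 4)
3115 + Y(1, 0)**2 = 3115 + 4**2 = 3115 + 16 = 3131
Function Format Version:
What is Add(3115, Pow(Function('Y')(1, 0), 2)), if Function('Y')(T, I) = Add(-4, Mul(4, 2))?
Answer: 3131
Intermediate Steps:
Function('Y')(T, I) = 4 (Function('Y')(T, I) = Add(-4, 8) = 4)
Add(3115, Pow(Function('Y')(1, 0), 2)) = Add(3115, Pow(4, 2)) = Add(3115, 16) = 3131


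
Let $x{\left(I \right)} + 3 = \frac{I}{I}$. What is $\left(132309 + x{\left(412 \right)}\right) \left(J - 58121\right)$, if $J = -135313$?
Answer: $-25592672238$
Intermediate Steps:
$x{\left(I \right)} = -2$ ($x{\left(I \right)} = -3 + \frac{I}{I} = -3 + 1 = -2$)
$\left(132309 + x{\left(412 \right)}\right) \left(J - 58121\right) = \left(132309 - 2\right) \left(-135313 - 58121\right) = 132307 \left(-193434\right) = -25592672238$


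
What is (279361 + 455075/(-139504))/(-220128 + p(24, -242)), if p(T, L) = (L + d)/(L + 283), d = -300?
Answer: -1597832396629/1259133808160 ≈ -1.2690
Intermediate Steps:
p(T, L) = (-300 + L)/(283 + L) (p(T, L) = (L - 300)/(L + 283) = (-300 + L)/(283 + L))
(279361 + 455075/(-139504))/(-220128 + p(24, -242)) = (279361 + 455075/(-139504))/(-220128 + (-300 - 242)/(283 - 242)) = (279361 + 455075*(-1/139504))/(-220128 - 542/41) = (279361 - 455075/139504)/(-220128 + (1/41)*(-542)) = 38971521869/(139504*(-220128 - 542/41)) = 38971521869/(139504*(-9025790/41)) = (38971521869/139504)*(-41/9025790) = -1597832396629/1259133808160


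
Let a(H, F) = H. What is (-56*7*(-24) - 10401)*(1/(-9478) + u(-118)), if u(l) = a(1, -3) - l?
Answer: -1119985833/9478 ≈ -1.1817e+5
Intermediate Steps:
u(l) = 1 - l
(-56*7*(-24) - 10401)*(1/(-9478) + u(-118)) = (-56*7*(-24) - 10401)*(1/(-9478) + (1 - 1*(-118))) = (-28*14*(-24) - 10401)*(-1/9478 + (1 + 118)) = (-392*(-24) - 10401)*(-1/9478 + 119) = (9408 - 10401)*(1127881/9478) = -993*1127881/9478 = -1119985833/9478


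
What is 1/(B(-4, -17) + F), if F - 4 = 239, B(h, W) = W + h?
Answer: 1/222 ≈ 0.0045045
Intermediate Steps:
F = 243 (F = 4 + 239 = 243)
1/(B(-4, -17) + F) = 1/((-17 - 4) + 243) = 1/(-21 + 243) = 1/222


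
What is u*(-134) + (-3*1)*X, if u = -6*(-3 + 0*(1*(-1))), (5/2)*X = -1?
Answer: -12054/5 ≈ -2410.8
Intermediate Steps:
X = -⅖ (X = (⅖)*(-1) = -⅖ ≈ -0.40000)
u = 18 (u = -6*(-3 + 0*(-1)) = -6*(-3 + 0) = -6*(-3) = 18)
u*(-134) + (-3*1)*X = 18*(-134) - 3*1*(-⅖) = -2412 - 3*(-⅖) = -2412 + 6/5 = -12054/5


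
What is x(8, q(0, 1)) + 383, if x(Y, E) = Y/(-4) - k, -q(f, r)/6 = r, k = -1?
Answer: 382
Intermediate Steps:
q(f, r) = -6*r
x(Y, E) = 1 - Y/4 (x(Y, E) = Y/(-4) - 1*(-1) = Y*(-1/4) + 1 = -Y/4 + 1 = 1 - Y/4)
x(8, q(0, 1)) + 383 = (1 - 1/4*8) + 383 = (1 - 2) + 383 = -1 + 383 = 382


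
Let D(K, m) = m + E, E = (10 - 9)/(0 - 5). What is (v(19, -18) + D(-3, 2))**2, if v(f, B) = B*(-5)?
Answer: 210681/25 ≈ 8427.2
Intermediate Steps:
E = -1/5 (E = 1/(-5) = 1*(-1/5) = -1/5 ≈ -0.20000)
v(f, B) = -5*B
D(K, m) = -1/5 + m (D(K, m) = m - 1/5 = -1/5 + m)
(v(19, -18) + D(-3, 2))**2 = (-5*(-18) + (-1/5 + 2))**2 = (90 + 9/5)**2 = (459/5)**2 = 210681/25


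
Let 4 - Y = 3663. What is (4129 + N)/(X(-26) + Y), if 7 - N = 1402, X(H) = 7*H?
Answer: -2734/3841 ≈ -0.71179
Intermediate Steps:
N = -1395 (N = 7 - 1*1402 = 7 - 1402 = -1395)
Y = -3659 (Y = 4 - 1*3663 = 4 - 3663 = -3659)
(4129 + N)/(X(-26) + Y) = (4129 - 1395)/(7*(-26) - 3659) = 2734/(-182 - 3659) = 2734/(-3841) = 2734*(-1/3841) = -2734/3841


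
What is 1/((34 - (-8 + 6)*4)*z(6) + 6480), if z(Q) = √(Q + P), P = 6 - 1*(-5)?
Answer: 180/1165567 - 7*√17/6993402 ≈ 0.00015030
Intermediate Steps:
P = 11 (P = 6 + 5 = 11)
z(Q) = √(11 + Q) (z(Q) = √(Q + 11) = √(11 + Q))
1/((34 - (-8 + 6)*4)*z(6) + 6480) = 1/((34 - (-8 + 6)*4)*√(11 + 6) + 6480) = 1/((34 - (-2)*4)*√17 + 6480) = 1/((34 - 1*(-8))*√17 + 6480) = 1/((34 + 8)*√17 + 6480) = 1/(42*√17 + 6480) = 1/(6480 + 42*√17)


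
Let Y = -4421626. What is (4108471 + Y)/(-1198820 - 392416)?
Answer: 34795/176804 ≈ 0.19680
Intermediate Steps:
(4108471 + Y)/(-1198820 - 392416) = (4108471 - 4421626)/(-1198820 - 392416) = -313155/(-1591236) = -313155*(-1/1591236) = 34795/176804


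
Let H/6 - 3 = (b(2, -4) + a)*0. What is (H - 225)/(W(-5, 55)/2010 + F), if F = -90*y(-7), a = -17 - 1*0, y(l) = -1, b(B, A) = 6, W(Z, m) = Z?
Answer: -3618/1573 ≈ -2.3001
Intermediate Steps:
a = -17 (a = -17 + 0 = -17)
F = 90 (F = -90*(-1) = 90)
H = 18 (H = 18 + 6*((6 - 17)*0) = 18 + 6*(-11*0) = 18 + 6*0 = 18 + 0 = 18)
(H - 225)/(W(-5, 55)/2010 + F) = (18 - 225)/(-5/2010 + 90) = -207/(-5*1/2010 + 90) = -207/(-1/402 + 90) = -207/36179/402 = -207*402/36179 = -3618/1573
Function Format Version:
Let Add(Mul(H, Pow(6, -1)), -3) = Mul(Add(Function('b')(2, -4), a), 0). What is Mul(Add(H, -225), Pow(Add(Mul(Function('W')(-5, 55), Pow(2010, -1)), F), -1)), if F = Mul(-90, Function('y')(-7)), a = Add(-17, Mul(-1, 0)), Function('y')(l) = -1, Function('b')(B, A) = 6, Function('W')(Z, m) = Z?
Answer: Rational(-3618, 1573) ≈ -2.3001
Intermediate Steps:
a = -17 (a = Add(-17, 0) = -17)
F = 90 (F = Mul(-90, -1) = 90)
H = 18 (H = Add(18, Mul(6, Mul(Add(6, -17), 0))) = Add(18, Mul(6, Mul(-11, 0))) = Add(18, Mul(6, 0)) = Add(18, 0) = 18)
Mul(Add(H, -225), Pow(Add(Mul(Function('W')(-5, 55), Pow(2010, -1)), F), -1)) = Mul(Add(18, -225), Pow(Add(Mul(-5, Pow(2010, -1)), 90), -1)) = Mul(-207, Pow(Add(Mul(-5, Rational(1, 2010)), 90), -1)) = Mul(-207, Pow(Add(Rational(-1, 402), 90), -1)) = Mul(-207, Pow(Rational(36179, 402), -1)) = Mul(-207, Rational(402, 36179)) = Rational(-3618, 1573)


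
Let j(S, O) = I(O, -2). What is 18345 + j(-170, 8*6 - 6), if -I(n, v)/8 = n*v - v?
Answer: 19001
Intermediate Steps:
I(n, v) = 8*v - 8*n*v (I(n, v) = -8*(n*v - v) = -8*(-v + n*v) = 8*v - 8*n*v)
j(S, O) = -16 + 16*O (j(S, O) = 8*(-2)*(1 - O) = -16 + 16*O)
18345 + j(-170, 8*6 - 6) = 18345 + (-16 + 16*(8*6 - 6)) = 18345 + (-16 + 16*(48 - 6)) = 18345 + (-16 + 16*42) = 18345 + (-16 + 672) = 18345 + 656 = 19001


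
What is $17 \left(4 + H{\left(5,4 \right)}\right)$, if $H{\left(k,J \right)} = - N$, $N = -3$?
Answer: $119$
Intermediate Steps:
$H{\left(k,J \right)} = 3$ ($H{\left(k,J \right)} = \left(-1\right) \left(-3\right) = 3$)
$17 \left(4 + H{\left(5,4 \right)}\right) = 17 \left(4 + 3\right) = 17 \cdot 7 = 119$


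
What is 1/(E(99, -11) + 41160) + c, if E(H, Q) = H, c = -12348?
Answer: -509466131/41259 ≈ -12348.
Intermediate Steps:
1/(E(99, -11) + 41160) + c = 1/(99 + 41160) - 12348 = 1/41259 - 12348 = -509466131/41259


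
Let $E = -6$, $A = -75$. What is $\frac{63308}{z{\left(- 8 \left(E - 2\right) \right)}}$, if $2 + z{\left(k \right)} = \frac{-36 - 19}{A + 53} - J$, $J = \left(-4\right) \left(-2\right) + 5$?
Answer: $- \frac{126616}{25} \approx -5064.6$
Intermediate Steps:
$J = 13$ ($J = 8 + 5 = 13$)
$z{\left(k \right)} = - \frac{25}{2}$ ($z{\left(k \right)} = -2 - \left(13 - \frac{-36 - 19}{-75 + 53}\right) = -2 - \left(13 + \frac{55}{-22}\right) = -2 - \frac{21}{2} = - \frac{25}{2}$)
$\frac{63308}{z{\left(- 8 \left(E - 2\right) \right)}} = \frac{63308}{- \frac{25}{2}} = 63308 \left(- \frac{2}{25}\right) = - \frac{126616}{25}$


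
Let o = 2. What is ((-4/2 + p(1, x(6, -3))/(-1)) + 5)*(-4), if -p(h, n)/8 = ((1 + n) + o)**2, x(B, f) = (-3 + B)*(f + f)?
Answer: -7212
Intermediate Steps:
x(B, f) = 2*f*(-3 + B) (x(B, f) = (-3 + B)*(2*f) = 2*f*(-3 + B))
p(h, n) = -8*(3 + n)**2 (p(h, n) = -8*((1 + n) + 2)**2 = -8*(3 + n)**2)
((-4/2 + p(1, x(6, -3))/(-1)) + 5)*(-4) = ((-4/2 - 8*(3 + 2*(-3)*(-3 + 6))**2/(-1)) + 5)*(-4) = ((-4*1/2 - 8*(3 + 2*(-3)*3)**2*(-1)) + 5)*(-4) = ((-2 - 8*(3 - 18)**2*(-1)) + 5)*(-4) = ((-2 - 8*(-15)**2*(-1)) + 5)*(-4) = ((-2 - 8*225*(-1)) + 5)*(-4) = ((-2 - 1800*(-1)) + 5)*(-4) = ((-2 + 1800) + 5)*(-4) = (1798 + 5)*(-4) = 1803*(-4) = -7212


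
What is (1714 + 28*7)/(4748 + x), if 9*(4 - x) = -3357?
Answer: 382/1025 ≈ 0.37268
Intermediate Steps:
x = 377 (x = 4 - 1/9*(-3357) = 4 + 373 = 377)
(1714 + 28*7)/(4748 + x) = (1714 + 28*7)/(4748 + 377) = (1714 + 196)/5125 = 1910*(1/5125) = 382/1025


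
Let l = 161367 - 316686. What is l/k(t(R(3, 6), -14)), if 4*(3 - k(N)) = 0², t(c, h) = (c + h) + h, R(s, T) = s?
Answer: -51773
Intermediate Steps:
t(c, h) = c + 2*h
k(N) = 3 (k(N) = 3 - ¼*0² = 3 - ¼*0 = 3 + 0 = 3)
l = -155319
l/k(t(R(3, 6), -14)) = -155319/3 = -155319*⅓ = -51773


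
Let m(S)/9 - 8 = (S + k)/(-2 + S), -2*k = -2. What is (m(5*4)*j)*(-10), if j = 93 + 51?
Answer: -118800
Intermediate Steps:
k = 1 (k = -½*(-2) = 1)
m(S) = 72 + 9*(1 + S)/(-2 + S) (m(S) = 72 + 9*((S + 1)/(-2 + S)) = 72 + 9*((1 + S)/(-2 + S)) = 72 + 9*(1 + S)/(-2 + S))
j = 144
(m(5*4)*j)*(-10) = ((27*(-5 + 3*(5*4))/(-2 + 5*4))*144)*(-10) = ((27*(-5 + 3*20)/(-2 + 20))*144)*(-10) = ((27*(-5 + 60)/18)*144)*(-10) = ((27*(1/18)*55)*144)*(-10) = ((165/2)*144)*(-10) = 11880*(-10) = -118800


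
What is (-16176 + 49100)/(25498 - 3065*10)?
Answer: -8231/1288 ≈ -6.3905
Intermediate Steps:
(-16176 + 49100)/(25498 - 3065*10) = 32924/(25498 - 30650) = 32924/(-5152) = 32924*(-1/5152) = -8231/1288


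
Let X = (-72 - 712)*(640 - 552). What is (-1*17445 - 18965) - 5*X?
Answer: 308550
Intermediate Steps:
X = -68992 (X = -784*88 = -68992)
(-1*17445 - 18965) - 5*X = (-1*17445 - 18965) - 5*(-68992) = (-17445 - 18965) + 344960 = -36410 + 344960 = 308550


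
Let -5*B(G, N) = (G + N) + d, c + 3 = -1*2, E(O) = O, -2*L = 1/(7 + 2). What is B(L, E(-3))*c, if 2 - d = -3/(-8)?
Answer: -103/72 ≈ -1.4306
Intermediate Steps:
L = -1/18 (L = -1/(2*(7 + 2)) = -½/9 = -½*⅑ = -1/18 ≈ -0.055556)
c = -5 (c = -3 - 1*2 = -3 - 2 = -5)
d = 13/8 (d = 2 - (-3)/(-8) = 2 - (-3)*(-1)/8 = 2 - 1*3/8 = 2 - 3/8 = 13/8 ≈ 1.6250)
B(G, N) = -13/40 - G/5 - N/5 (B(G, N) = -((G + N) + 13/8)/5 = -(13/8 + G + N)/5 = -13/40 - G/5 - N/5)
B(L, E(-3))*c = (-13/40 - ⅕*(-1/18) - ⅕*(-3))*(-5) = (-13/40 + 1/90 + ⅗)*(-5) = (103/360)*(-5) = -103/72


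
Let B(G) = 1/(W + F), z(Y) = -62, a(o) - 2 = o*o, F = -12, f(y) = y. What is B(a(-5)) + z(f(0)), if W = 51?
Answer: -2417/39 ≈ -61.974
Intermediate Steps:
a(o) = 2 + o**2 (a(o) = 2 + o*o = 2 + o**2)
B(G) = 1/39 (B(G) = 1/(51 - 12) = 1/39)
B(a(-5)) + z(f(0)) = 1/39 - 62 = -2417/39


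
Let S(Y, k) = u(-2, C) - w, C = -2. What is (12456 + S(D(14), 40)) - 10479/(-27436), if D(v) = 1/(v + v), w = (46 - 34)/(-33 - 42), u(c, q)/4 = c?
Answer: 8538454919/685900 ≈ 12449.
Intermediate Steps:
u(c, q) = 4*c
w = -4/25 (w = 12/(-75) = 12*(-1/75) = -4/25 ≈ -0.16000)
D(v) = 1/(2*v)
S(Y, k) = -196/25 (S(Y, k) = 4*(-2) - 1*(-4/25) = -8 + 4/25 = -196/25)
(12456 + S(D(14), 40)) - 10479/(-27436) = (12456 - 196/25) - 10479/(-27436) = 311204/25 - 10479*(-1/27436) = 311204/25 + 10479/27436 = 8538454919/685900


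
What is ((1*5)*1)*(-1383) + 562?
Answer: -6353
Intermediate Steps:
((1*5)*1)*(-1383) + 562 = (5*1)*(-1383) + 562 = 5*(-1383) + 562 = -6915 + 562 = -6353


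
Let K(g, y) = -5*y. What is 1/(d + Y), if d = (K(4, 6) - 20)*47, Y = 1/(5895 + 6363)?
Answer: -12258/28806299 ≈ -0.00042553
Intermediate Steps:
Y = 1/12258 ≈ 8.1579e-5
d = -2350 (d = (-5*6 - 20)*47 = (-30 - 20)*47 = -50*47 = -2350)
1/(d + Y) = 1/(-2350 + 1/12258) = 1/(-28806299/12258) = -12258/28806299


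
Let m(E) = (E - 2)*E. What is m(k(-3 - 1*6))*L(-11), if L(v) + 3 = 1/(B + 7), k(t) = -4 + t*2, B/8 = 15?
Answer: -200640/127 ≈ -1579.8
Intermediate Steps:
B = 120 (B = 8*15 = 120)
k(t) = -4 + 2*t
m(E) = E*(-2 + E) (m(E) = (-2 + E)*E = E*(-2 + E))
L(v) = -380/127 (L(v) = -3 + 1/(120 + 7) = -3 + 1/127 = -380/127)
m(k(-3 - 1*6))*L(-11) = ((-4 + 2*(-3 - 1*6))*(-2 + (-4 + 2*(-3 - 1*6))))*(-380/127) = ((-4 + 2*(-3 - 6))*(-2 + (-4 + 2*(-3 - 6))))*(-380/127) = ((-4 + 2*(-9))*(-2 + (-4 + 2*(-9))))*(-380/127) = ((-4 - 18)*(-2 + (-4 - 18)))*(-380/127) = -22*(-2 - 22)*(-380/127) = -22*(-24)*(-380/127) = 528*(-380/127) = -200640/127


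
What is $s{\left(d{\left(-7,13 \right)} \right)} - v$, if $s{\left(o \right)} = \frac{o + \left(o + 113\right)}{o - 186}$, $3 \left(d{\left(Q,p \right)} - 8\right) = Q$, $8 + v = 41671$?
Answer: $- \frac{22540056}{541} \approx -41664.0$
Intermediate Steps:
$v = 41663$ ($v = -8 + 41671 = 41663$)
$d{\left(Q,p \right)} = 8 + \frac{Q}{3}$
$s{\left(o \right)} = \frac{113 + 2 o}{-186 + o}$ ($s{\left(o \right)} = \frac{o + \left(113 + o\right)}{-186 + o} = \frac{113 + 2 o}{-186 + o}$)
$s{\left(d{\left(-7,13 \right)} \right)} - v = \frac{113 + 2 \left(8 + \frac{1}{3} \left(-7\right)\right)}{-186 + \left(8 + \frac{1}{3} \left(-7\right)\right)} - 41663 = \frac{113 + 2 \left(8 - \frac{7}{3}\right)}{-186 + \left(8 - \frac{7}{3}\right)} - 41663 = \frac{113 + 2 \cdot \frac{17}{3}}{-186 + \frac{17}{3}} - 41663 = \frac{113 + \frac{34}{3}}{- \frac{541}{3}} - 41663 = \left(- \frac{3}{541}\right) \frac{373}{3} - 41663 = - \frac{373}{541} - 41663 = - \frac{22540056}{541}$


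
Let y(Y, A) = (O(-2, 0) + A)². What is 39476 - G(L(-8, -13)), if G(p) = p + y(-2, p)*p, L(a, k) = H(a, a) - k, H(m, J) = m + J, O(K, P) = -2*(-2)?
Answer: 39482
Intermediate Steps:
O(K, P) = 4
H(m, J) = J + m
L(a, k) = -k + 2*a (L(a, k) = (a + a) - k = 2*a - k = -k + 2*a)
y(Y, A) = (4 + A)²
G(p) = p + p*(4 + p)² (G(p) = p + (4 + p)²*p = p + p*(4 + p)²)
39476 - G(L(-8, -13)) = 39476 - (-1*(-13) + 2*(-8))*(1 + (4 + (-1*(-13) + 2*(-8)))²) = 39476 - (13 - 16)*(1 + (4 + (13 - 16))²) = 39476 - (-3)*(1 + (4 - 3)²) = 39476 - (-3)*(1 + 1²) = 39476 - (-3)*(1 + 1) = 39476 - (-3)*2 = 39476 - 1*(-6) = 39476 + 6 = 39482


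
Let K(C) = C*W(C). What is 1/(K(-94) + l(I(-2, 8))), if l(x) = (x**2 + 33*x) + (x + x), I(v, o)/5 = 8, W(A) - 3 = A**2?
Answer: -1/827866 ≈ -1.2079e-6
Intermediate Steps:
W(A) = 3 + A**2
I(v, o) = 40 (I(v, o) = 5*8 = 40)
l(x) = x**2 + 35*x (l(x) = (x**2 + 33*x) + 2*x = x**2 + 35*x)
K(C) = C*(3 + C**2)
1/(K(-94) + l(I(-2, 8))) = 1/(-94*(3 + (-94)**2) + 40*(35 + 40)) = 1/(-94*(3 + 8836) + 40*75) = 1/(-94*8839 + 3000) = 1/(-830866 + 3000) = 1/(-827866) = -1/827866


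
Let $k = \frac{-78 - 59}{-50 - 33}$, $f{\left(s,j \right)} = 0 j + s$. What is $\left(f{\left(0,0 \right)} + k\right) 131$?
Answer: $\frac{17947}{83} \approx 216.23$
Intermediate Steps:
$f{\left(s,j \right)} = s$ ($f{\left(s,j \right)} = 0 + s = s$)
$k = \frac{137}{83}$ ($k = - \frac{137}{-83} = \left(-137\right) \left(- \frac{1}{83}\right) = \frac{137}{83} \approx 1.6506$)
$\left(f{\left(0,0 \right)} + k\right) 131 = \left(0 + \frac{137}{83}\right) 131 = \frac{137}{83} \cdot 131 = \frac{17947}{83}$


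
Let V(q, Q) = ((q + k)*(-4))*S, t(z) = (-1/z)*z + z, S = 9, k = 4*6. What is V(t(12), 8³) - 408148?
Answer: -409408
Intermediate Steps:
k = 24
t(z) = -1 + z
V(q, Q) = -864 - 36*q (V(q, Q) = ((q + 24)*(-4))*9 = ((24 + q)*(-4))*9 = (-96 - 4*q)*9 = -864 - 36*q)
V(t(12), 8³) - 408148 = (-864 - 36*(-1 + 12)) - 408148 = (-864 - 36*11) - 408148 = (-864 - 396) - 408148 = -1260 - 408148 = -409408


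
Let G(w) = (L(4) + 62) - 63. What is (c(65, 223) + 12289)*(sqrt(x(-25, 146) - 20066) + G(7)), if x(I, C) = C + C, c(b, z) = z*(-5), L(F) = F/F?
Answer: 11174*I*sqrt(19774) ≈ 1.5713e+6*I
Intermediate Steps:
L(F) = 1
c(b, z) = -5*z
x(I, C) = 2*C
G(w) = 0 (G(w) = (1 + 62) - 63 = 63 - 63 = 0)
(c(65, 223) + 12289)*(sqrt(x(-25, 146) - 20066) + G(7)) = (-5*223 + 12289)*(sqrt(2*146 - 20066) + 0) = (-1115 + 12289)*(sqrt(292 - 20066) + 0) = 11174*(sqrt(-19774) + 0) = 11174*(I*sqrt(19774) + 0) = 11174*(I*sqrt(19774)) = 11174*I*sqrt(19774)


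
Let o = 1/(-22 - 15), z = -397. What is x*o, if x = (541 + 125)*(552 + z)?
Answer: -2790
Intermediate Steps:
x = 103230 (x = (541 + 125)*(552 - 397) = 666*155 = 103230)
o = -1/37 (o = 1/(-37) = -1/37 ≈ -0.027027)
x*o = 103230*(-1/37) = -2790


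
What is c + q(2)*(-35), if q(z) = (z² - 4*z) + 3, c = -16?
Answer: 19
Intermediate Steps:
q(z) = 3 + z² - 4*z
c + q(2)*(-35) = -16 + (3 + 2² - 4*2)*(-35) = -16 + (3 + 4 - 8)*(-35) = -16 - 1*(-35) = -16 + 35 = 19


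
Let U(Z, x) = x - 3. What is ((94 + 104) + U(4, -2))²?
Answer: 37249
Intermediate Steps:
U(Z, x) = -3 + x
((94 + 104) + U(4, -2))² = ((94 + 104) + (-3 - 2))² = (198 - 5)² = 193² = 37249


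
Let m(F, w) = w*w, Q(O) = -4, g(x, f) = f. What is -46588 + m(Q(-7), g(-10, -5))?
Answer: -46563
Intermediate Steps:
m(F, w) = w²
-46588 + m(Q(-7), g(-10, -5)) = -46588 + (-5)² = -46588 + 25 = -46563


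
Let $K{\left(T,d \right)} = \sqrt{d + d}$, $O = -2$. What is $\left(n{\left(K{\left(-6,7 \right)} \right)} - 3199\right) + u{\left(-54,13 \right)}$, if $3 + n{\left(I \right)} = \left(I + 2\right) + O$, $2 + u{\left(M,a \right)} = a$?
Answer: $-3191 + \sqrt{14} \approx -3187.3$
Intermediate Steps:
$K{\left(T,d \right)} = \sqrt{2} \sqrt{d}$ ($K{\left(T,d \right)} = \sqrt{2 d} = \sqrt{2} \sqrt{d}$)
$u{\left(M,a \right)} = -2 + a$
$n{\left(I \right)} = -3 + I$ ($n{\left(I \right)} = -3 + \left(\left(I + 2\right) - 2\right) = -3 + \left(\left(2 + I\right) - 2\right) = -3 + I$)
$\left(n{\left(K{\left(-6,7 \right)} \right)} - 3199\right) + u{\left(-54,13 \right)} = \left(\left(-3 + \sqrt{2} \sqrt{7}\right) - 3199\right) + \left(-2 + 13\right) = \left(\left(-3 + \sqrt{14}\right) - 3199\right) + 11 = \left(-3202 + \sqrt{14}\right) + 11 = -3191 + \sqrt{14}$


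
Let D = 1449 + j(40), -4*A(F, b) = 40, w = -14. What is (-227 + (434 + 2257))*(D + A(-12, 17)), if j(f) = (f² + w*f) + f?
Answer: 6206816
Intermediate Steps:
j(f) = f² - 13*f (j(f) = (f² - 14*f) + f = f² - 13*f)
A(F, b) = -10 (A(F, b) = -¼*40 = -10)
D = 2529 (D = 1449 + 40*(-13 + 40) = 1449 + 40*27 = 1449 + 1080 = 2529)
(-227 + (434 + 2257))*(D + A(-12, 17)) = (-227 + (434 + 2257))*(2529 - 10) = (-227 + 2691)*2519 = 2464*2519 = 6206816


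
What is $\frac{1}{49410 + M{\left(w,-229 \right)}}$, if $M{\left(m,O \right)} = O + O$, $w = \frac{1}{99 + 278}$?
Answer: $\frac{1}{48952} \approx 2.0428 \cdot 10^{-5}$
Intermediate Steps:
$w = \frac{1}{377} \approx 0.0026525$
$M{\left(m,O \right)} = 2 O$
$\frac{1}{49410 + M{\left(w,-229 \right)}} = \frac{1}{49410 + 2 \left(-229\right)} = \frac{1}{49410 - 458} = \frac{1}{48952}$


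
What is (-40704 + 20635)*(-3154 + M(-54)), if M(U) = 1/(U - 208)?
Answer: 16583998081/262 ≈ 6.3298e+7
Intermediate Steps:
M(U) = 1/(-208 + U)
(-40704 + 20635)*(-3154 + M(-54)) = (-40704 + 20635)*(-3154 + 1/(-208 - 54)) = -20069*(-3154 + 1/(-262)) = -20069*(-3154 - 1/262) = -20069*(-826349/262) = 16583998081/262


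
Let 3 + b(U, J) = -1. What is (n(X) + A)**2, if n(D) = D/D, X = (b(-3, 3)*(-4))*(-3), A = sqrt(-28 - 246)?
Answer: (1 + I*sqrt(274))**2 ≈ -273.0 + 33.106*I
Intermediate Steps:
A = I*sqrt(274) (A = sqrt(-274) = I*sqrt(274) ≈ 16.553*I)
b(U, J) = -4 (b(U, J) = -3 - 1 = -4)
X = -48 (X = -4*(-4)*(-3) = 16*(-3) = -48)
n(D) = 1
(n(X) + A)**2 = (1 + I*sqrt(274))**2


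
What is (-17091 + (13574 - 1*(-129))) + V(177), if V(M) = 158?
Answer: -3230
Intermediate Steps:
(-17091 + (13574 - 1*(-129))) + V(177) = (-17091 + (13574 - 1*(-129))) + 158 = (-17091 + (13574 + 129)) + 158 = (-17091 + 13703) + 158 = -3388 + 158 = -3230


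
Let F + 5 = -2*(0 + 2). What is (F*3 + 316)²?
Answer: 83521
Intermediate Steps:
F = -9 (F = -5 - 2*(0 + 2) = -5 - 2*2 = -5 - 4 = -9)
(F*3 + 316)² = (-9*3 + 316)² = (-27 + 316)² = 289² = 83521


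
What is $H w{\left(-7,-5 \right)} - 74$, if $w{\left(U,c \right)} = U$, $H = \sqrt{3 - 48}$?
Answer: $-74 - 21 i \sqrt{5} \approx -74.0 - 46.957 i$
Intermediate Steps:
$H = 3 i \sqrt{5}$ ($H = \sqrt{-45} = 3 i \sqrt{5} \approx 6.7082 i$)
$H w{\left(-7,-5 \right)} - 74 = 3 i \sqrt{5} \left(-7\right) - 74 = - 21 i \sqrt{5} - 74 = -74 - 21 i \sqrt{5}$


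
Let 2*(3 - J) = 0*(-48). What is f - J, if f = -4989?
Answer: -4992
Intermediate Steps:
J = 3 (J = 3 - 0*(-48) = 3 - 1/2*0 = 3 + 0 = 3)
f - J = -4989 - 1*3 = -4989 - 3 = -4992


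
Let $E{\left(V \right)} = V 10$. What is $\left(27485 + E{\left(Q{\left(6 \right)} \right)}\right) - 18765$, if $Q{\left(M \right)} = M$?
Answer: $8780$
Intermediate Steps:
$E{\left(V \right)} = 10 V$
$\left(27485 + E{\left(Q{\left(6 \right)} \right)}\right) - 18765 = \left(27485 + 10 \cdot 6\right) - 18765 = \left(27485 + 60\right) - 18765 = 27545 - 18765 = 8780$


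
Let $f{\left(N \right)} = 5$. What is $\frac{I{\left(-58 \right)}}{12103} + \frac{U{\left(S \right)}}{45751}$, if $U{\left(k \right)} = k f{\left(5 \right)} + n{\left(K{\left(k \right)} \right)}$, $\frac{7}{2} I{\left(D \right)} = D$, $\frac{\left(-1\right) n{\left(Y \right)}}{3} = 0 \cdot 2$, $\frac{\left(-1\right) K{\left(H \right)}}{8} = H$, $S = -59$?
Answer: $- \frac{30299811}{3876070471} \approx -0.0078171$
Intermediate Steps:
$K{\left(H \right)} = - 8 H$
$n{\left(Y \right)} = 0$ ($n{\left(Y \right)} = - 3 \cdot 0 \cdot 2 = \left(-3\right) 0 = 0$)
$I{\left(D \right)} = \frac{2 D}{7}$
$U{\left(k \right)} = 5 k$ ($U{\left(k \right)} = k 5 + 0 = 5 k + 0 = 5 k$)
$\frac{I{\left(-58 \right)}}{12103} + \frac{U{\left(S \right)}}{45751} = \frac{\frac{2}{7} \left(-58\right)}{12103} + \frac{5 \left(-59\right)}{45751} = \left(- \frac{116}{7}\right) \frac{1}{12103} - \frac{295}{45751} = - \frac{116}{84721} - \frac{295}{45751} = - \frac{30299811}{3876070471}$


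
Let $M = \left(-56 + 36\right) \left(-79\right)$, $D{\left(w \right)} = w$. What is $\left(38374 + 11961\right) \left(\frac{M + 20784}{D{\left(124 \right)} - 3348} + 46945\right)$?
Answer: $\frac{1904277696465}{806} \approx 2.3626 \cdot 10^{9}$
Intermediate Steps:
$M = 1580$ ($M = \left(-20\right) \left(-79\right) = 1580$)
$\left(38374 + 11961\right) \left(\frac{M + 20784}{D{\left(124 \right)} - 3348} + 46945\right) = \left(38374 + 11961\right) \left(\frac{1580 + 20784}{124 - 3348} + 46945\right) = 50335 \left(\frac{22364}{-3224} + 46945\right) = 50335 \left(22364 \left(- \frac{1}{3224}\right) + 46945\right) = 50335 \left(- \frac{5591}{806} + 46945\right) = 50335 \cdot \frac{37832079}{806} = \frac{1904277696465}{806}$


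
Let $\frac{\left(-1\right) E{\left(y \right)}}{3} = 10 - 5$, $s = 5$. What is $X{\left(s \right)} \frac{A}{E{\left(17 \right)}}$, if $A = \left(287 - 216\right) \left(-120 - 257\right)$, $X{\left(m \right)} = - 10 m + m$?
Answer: $-80301$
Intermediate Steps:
$X{\left(m \right)} = - 9 m$
$E{\left(y \right)} = -15$ ($E{\left(y \right)} = - 3 \left(10 - 5\right) = \left(-3\right) 5 = -15$)
$A = -26767$ ($A = 71 \left(-377\right) = -26767$)
$X{\left(s \right)} \frac{A}{E{\left(17 \right)}} = \left(-9\right) 5 \left(- \frac{26767}{-15}\right) = - 45 \left(\left(-26767\right) \left(- \frac{1}{15}\right)\right) = \left(-45\right) \frac{26767}{15} = -80301$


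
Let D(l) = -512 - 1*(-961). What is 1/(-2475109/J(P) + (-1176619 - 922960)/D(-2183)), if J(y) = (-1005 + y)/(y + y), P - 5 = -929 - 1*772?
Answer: -1212749/3775281770751 ≈ -3.2123e-7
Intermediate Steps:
P = -1696 (P = 5 + (-929 - 1*772) = 5 + (-929 - 772) = 5 - 1701 = -1696)
D(l) = 449 (D(l) = -512 + 961 = 449)
J(y) = (-1005 + y)/(2*y) (J(y) = (-1005 + y)/((2*y)) = (-1005 + y)*(1/(2*y)) = (-1005 + y)/(2*y))
1/(-2475109/J(P) + (-1176619 - 922960)/D(-2183)) = 1/(-2475109*(-3392/(-1005 - 1696)) + (-1176619 - 922960)/449) = 1/(-2475109/((½)*(-1/1696)*(-2701)) - 2099579*1/449) = 1/(-2475109/2701/3392 - 2099579/449) = 1/(-2475109*3392/2701 - 2099579/449) = 1/(-8395569728/2701 - 2099579/449) = 1/(-3775281770751/1212749) = -1212749/3775281770751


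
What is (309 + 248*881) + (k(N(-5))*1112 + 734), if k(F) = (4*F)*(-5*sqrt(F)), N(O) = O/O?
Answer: 197291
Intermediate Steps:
N(O) = 1
k(F) = -20*F**(3/2)
(309 + 248*881) + (k(N(-5))*1112 + 734) = (309 + 248*881) + (-20*1**(3/2)*1112 + 734) = (309 + 218488) + (-20*1*1112 + 734) = 218797 + (-20*1112 + 734) = 218797 + (-22240 + 734) = 218797 - 21506 = 197291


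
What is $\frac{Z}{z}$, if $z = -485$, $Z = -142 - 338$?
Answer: $\frac{96}{97} \approx 0.98969$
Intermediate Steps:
$Z = -480$
$\frac{Z}{z} = - \frac{480}{-485} = \left(-480\right) \left(- \frac{1}{485}\right) = \frac{96}{97}$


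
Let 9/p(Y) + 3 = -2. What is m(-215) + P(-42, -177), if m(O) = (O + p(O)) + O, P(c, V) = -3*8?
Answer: -2279/5 ≈ -455.80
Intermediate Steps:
P(c, V) = -24
p(Y) = -9/5 (p(Y) = 9/(-3 - 2) = 9/(-5) = 9*(-⅕) = -9/5)
m(O) = -9/5 + 2*O (m(O) = (O - 9/5) + O = (-9/5 + O) + O = -9/5 + 2*O)
m(-215) + P(-42, -177) = (-9/5 + 2*(-215)) - 24 = (-9/5 - 430) - 24 = -2159/5 - 24 = -2279/5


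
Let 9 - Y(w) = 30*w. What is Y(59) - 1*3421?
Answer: -5182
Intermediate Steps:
Y(w) = 9 - 30*w
Y(59) - 1*3421 = (9 - 30*59) - 1*3421 = (9 - 1770) - 3421 = -1761 - 3421 = -5182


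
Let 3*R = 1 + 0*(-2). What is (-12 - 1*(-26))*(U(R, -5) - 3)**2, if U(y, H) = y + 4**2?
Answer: 22400/9 ≈ 2488.9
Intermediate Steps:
R = 1/3 (R = (1 + 0*(-2))/3 = (1 + 0)/3 = (1/3)*1 = 1/3 ≈ 0.33333)
U(y, H) = 16 + y (U(y, H) = y + 16 = 16 + y)
(-12 - 1*(-26))*(U(R, -5) - 3)**2 = (-12 - 1*(-26))*((16 + 1/3) - 3)**2 = (-12 + 26)*(49/3 - 3)**2 = 14*(40/3)**2 = 14*(1600/9) = 22400/9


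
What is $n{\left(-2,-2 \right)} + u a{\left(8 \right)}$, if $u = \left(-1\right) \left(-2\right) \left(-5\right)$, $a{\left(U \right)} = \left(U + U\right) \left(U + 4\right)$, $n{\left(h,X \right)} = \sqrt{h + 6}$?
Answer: $-1918$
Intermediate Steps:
$n{\left(h,X \right)} = \sqrt{6 + h}$
$a{\left(U \right)} = 2 U \left(4 + U\right)$
$u = -10$ ($u = 2 \left(-5\right) = -10$)
$n{\left(-2,-2 \right)} + u a{\left(8 \right)} = \sqrt{6 - 2} - 10 \cdot 2 \cdot 8 \left(4 + 8\right) = \sqrt{4} - 10 \cdot 2 \cdot 8 \cdot 12 = 2 - 1920 = -1918$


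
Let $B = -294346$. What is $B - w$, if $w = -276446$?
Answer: $-17900$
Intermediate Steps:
$B - w = -294346 - -276446 = -294346 + 276446 = -17900$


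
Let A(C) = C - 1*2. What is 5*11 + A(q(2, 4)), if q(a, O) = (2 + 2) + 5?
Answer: 62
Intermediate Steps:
q(a, O) = 9 (q(a, O) = 4 + 5 = 9)
A(C) = -2 + C (A(C) = C - 2 = -2 + C)
5*11 + A(q(2, 4)) = 5*11 + (-2 + 9) = 55 + 7 = 62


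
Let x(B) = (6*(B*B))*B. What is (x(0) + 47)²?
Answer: 2209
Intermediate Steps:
x(B) = 6*B³ (x(B) = (6*B²)*B = 6*B³)
(x(0) + 47)² = (6*0³ + 47)² = (6*0 + 47)² = (0 + 47)² = 47² = 2209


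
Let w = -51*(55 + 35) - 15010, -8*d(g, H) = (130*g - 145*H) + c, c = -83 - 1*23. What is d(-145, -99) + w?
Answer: -152199/8 ≈ -19025.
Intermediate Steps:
c = -106 (c = -83 - 23 = -106)
d(g, H) = 53/4 - 65*g/4 + 145*H/8 (d(g, H) = -((130*g - 145*H) - 106)/8 = -((-145*H + 130*g) - 106)/8 = -(-106 - 145*H + 130*g)/8 = 53/4 - 65*g/4 + 145*H/8)
w = -19600 (w = -51*90 - 15010 = -4590 - 15010 = -19600)
d(-145, -99) + w = (53/4 - 65/4*(-145) + (145/8)*(-99)) - 19600 = (53/4 + 9425/4 - 14355/8) - 19600 = 4601/8 - 19600 = -152199/8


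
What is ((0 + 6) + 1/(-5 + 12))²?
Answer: 1849/49 ≈ 37.735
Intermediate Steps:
((0 + 6) + 1/(-5 + 12))² = (6 + 1/7)² = (6 + ⅐)² = (43/7)² = 1849/49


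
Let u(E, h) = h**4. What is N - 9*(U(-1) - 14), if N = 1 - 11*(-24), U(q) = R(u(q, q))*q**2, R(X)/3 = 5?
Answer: 256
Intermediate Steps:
R(X) = 15 (R(X) = 3*5 = 15)
U(q) = 15*q**2
N = 265 (N = 1 + 264 = 265)
N - 9*(U(-1) - 14) = 265 - 9*(15*(-1)**2 - 14) = 265 - 9*(15*1 - 14) = 265 - 9*(15 - 14) = 265 - 9*1 = 265 - 9 = 256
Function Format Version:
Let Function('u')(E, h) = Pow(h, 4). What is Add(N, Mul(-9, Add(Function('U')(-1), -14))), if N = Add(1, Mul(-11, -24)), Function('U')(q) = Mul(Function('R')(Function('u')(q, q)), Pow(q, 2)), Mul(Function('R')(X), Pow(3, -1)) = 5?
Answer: 256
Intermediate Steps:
Function('R')(X) = 15 (Function('R')(X) = Mul(3, 5) = 15)
Function('U')(q) = Mul(15, Pow(q, 2))
N = 265 (N = Add(1, 264) = 265)
Add(N, Mul(-9, Add(Function('U')(-1), -14))) = Add(265, Mul(-9, Add(Mul(15, Pow(-1, 2)), -14))) = Add(265, Mul(-9, Add(Mul(15, 1), -14))) = Add(265, Mul(-9, Add(15, -14))) = Add(265, Mul(-9, 1)) = Add(265, -9) = 256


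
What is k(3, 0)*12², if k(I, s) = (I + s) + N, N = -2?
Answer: 144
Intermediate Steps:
k(I, s) = -2 + I + s (k(I, s) = (I + s) - 2 = -2 + I + s)
k(3, 0)*12² = (-2 + 3 + 0)*12² = 1*144 = 144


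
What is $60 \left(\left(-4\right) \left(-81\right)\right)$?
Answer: $19440$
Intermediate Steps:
$60 \left(\left(-4\right) \left(-81\right)\right) = 60 \cdot 324 = 19440$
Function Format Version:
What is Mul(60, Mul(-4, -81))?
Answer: 19440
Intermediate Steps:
Mul(60, Mul(-4, -81)) = Mul(60, 324) = 19440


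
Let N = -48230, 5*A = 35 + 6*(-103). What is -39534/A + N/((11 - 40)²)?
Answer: 12556580/44573 ≈ 281.71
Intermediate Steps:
A = -583/5 (A = (35 + 6*(-103))/5 = (35 - 618)/5 = (⅕)*(-583) = -583/5 ≈ -116.60)
-39534/A + N/((11 - 40)²) = -39534/(-583/5) - 48230/(11 - 40)² = -39534*(-5/583) - 48230/((-29)²) = 17970/53 - 48230/841 = 12556580/44573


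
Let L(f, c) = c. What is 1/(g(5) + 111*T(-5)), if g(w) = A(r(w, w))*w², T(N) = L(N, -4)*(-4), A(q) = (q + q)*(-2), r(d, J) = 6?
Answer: 1/1176 ≈ 0.00085034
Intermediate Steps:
A(q) = -4*q (A(q) = (2*q)*(-2) = -4*q)
T(N) = 16 (T(N) = -4*(-4) = 16)
g(w) = -24*w² (g(w) = (-4*6)*w² = -24*w²)
1/(g(5) + 111*T(-5)) = 1/(-24*5² + 111*16) = 1/(-24*25 + 1776) = 1/(-600 + 1776) = 1/1176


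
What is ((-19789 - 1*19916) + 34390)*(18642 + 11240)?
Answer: -158822830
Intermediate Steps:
((-19789 - 1*19916) + 34390)*(18642 + 11240) = ((-19789 - 19916) + 34390)*29882 = (-39705 + 34390)*29882 = -5315*29882 = -158822830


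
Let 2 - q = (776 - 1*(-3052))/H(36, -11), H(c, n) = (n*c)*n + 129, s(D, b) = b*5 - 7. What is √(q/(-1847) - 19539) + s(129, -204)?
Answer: -1027 + I*√148976759328804485/2761265 ≈ -1027.0 + 139.78*I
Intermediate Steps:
s(D, b) = -7 + 5*b (s(D, b) = 5*b - 7 = -7 + 5*b)
H(c, n) = 129 + c*n² (H(c, n) = (c*n)*n + 129 = c*n² + 129 = 129 + c*n²)
q = 1714/1495 (q = 2 - (776 - 1*(-3052))/(129 + 36*(-11)²) = 2 - (776 + 3052)/(129 + 36*121) = 2 - 3828/(129 + 4356) = 2 - 3828/4485 = 2 - 1*1276/1495 = 2 - 1276/1495 = 1714/1495 ≈ 1.1465)
√(q/(-1847) - 19539) + s(129, -204) = √((1714/1495)/(-1847) - 19539) + (-7 + 5*(-204)) = √((1714/1495)*(-1/1847) - 19539) + (-7 - 1020) = √(-1714/2761265 - 19539) - 1027 = √(-53952358549/2761265) - 1027 = I*√148976759328804485/2761265 - 1027 = -1027 + I*√148976759328804485/2761265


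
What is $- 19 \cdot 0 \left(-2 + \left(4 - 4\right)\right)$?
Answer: $0$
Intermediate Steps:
$- 19 \cdot 0 \left(-2 + \left(4 - 4\right)\right) = - 19 \cdot 0 \left(-2 + 0\right) = - 19 \cdot 0 \left(-2\right) = \left(-19\right) 0 = 0$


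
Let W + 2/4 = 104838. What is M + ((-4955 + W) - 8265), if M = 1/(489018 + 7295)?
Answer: 90941912557/992626 ≈ 91618.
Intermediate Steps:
W = 209675/2 (W = -½ + 104838 = 209675/2 ≈ 1.0484e+5)
M = 1/496313 ≈ 2.0149e-6
M + ((-4955 + W) - 8265) = 1/496313 + ((-4955 + 209675/2) - 8265) = 1/496313 + (199765/2 - 8265) = 1/496313 + 183235/2 = 90941912557/992626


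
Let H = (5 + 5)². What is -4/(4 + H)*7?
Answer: -7/26 ≈ -0.26923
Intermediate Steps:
H = 100 (H = 10² = 100)
-4/(4 + H)*7 = -4/(4 + 100)*7 = -4/104*7 = -4*1/104*7 = -1/26*7 = -7/26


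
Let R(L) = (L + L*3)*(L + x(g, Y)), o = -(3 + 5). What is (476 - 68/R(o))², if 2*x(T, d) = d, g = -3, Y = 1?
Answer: 814702849/3600 ≈ 2.2631e+5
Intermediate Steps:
o = -8 (o = -1*8 = -8)
x(T, d) = d/2
R(L) = 4*L*(½ + L) (R(L) = (L + L*3)*(L + (½)*1) = (L + 3*L)*(L + ½) = (4*L)*(½ + L) = 4*L*(½ + L))
(476 - 68/R(o))² = (476 - 68*(-1/(16*(1 + 2*(-8)))))² = (476 - 68*(-1/(16*(1 - 16))))² = (476 - 68/(2*(-8)*(-15)))² = (476 - 68/240)² = (476 - 68*1/240)² = (476 - 17/60)² = (28543/60)² = 814702849/3600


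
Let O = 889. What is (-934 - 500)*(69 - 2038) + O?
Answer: 2824435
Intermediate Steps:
(-934 - 500)*(69 - 2038) + O = (-934 - 500)*(69 - 2038) + 889 = -1434*(-1969) + 889 = 2823546 + 889 = 2824435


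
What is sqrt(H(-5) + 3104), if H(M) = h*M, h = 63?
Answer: sqrt(2789) ≈ 52.811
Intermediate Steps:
H(M) = 63*M
sqrt(H(-5) + 3104) = sqrt(63*(-5) + 3104) = sqrt(-315 + 3104) = sqrt(2789)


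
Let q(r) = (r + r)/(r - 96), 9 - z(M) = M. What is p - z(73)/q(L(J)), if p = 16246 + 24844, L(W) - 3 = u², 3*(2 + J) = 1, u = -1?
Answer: 40354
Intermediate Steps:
z(M) = 9 - M
J = -5/3 (J = -2 + (⅓)*1 = -2 + ⅓ = -5/3 ≈ -1.6667)
L(W) = 4 (L(W) = 3 + (-1)² = 3 + 1 = 4)
p = 41090
q(r) = 2*r/(-96 + r) (q(r) = (2*r)/(-96 + r) = 2*r/(-96 + r))
p - z(73)/q(L(J)) = 41090 - (9 - 1*73)/(2*4/(-96 + 4)) = 41090 - (9 - 73)/(2*4/(-92)) = 41090 - (-64)/(2*4*(-1/92)) = 41090 - (-64)/(-2/23) = 41090 - (-64)*(-23)/2 = 41090 - 1*736 = 41090 - 736 = 40354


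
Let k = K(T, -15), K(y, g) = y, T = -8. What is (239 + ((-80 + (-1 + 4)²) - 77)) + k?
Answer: 83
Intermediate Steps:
k = -8
(239 + ((-80 + (-1 + 4)²) - 77)) + k = (239 + ((-80 + (-1 + 4)²) - 77)) - 8 = (239 + ((-80 + 3²) - 77)) - 8 = (239 + ((-80 + 9) - 77)) - 8 = (239 + (-71 - 77)) - 8 = (239 - 148) - 8 = 91 - 8 = 83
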